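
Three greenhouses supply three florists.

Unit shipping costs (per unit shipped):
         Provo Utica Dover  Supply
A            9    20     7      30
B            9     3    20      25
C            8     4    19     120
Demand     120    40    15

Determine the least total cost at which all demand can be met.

Optimal allocation:
  A→Provo: 15 × 9 = 135
  A→Dover: 15 × 7 = 105
  B→Utica: 25 × 3 = 75
  C→Provo: 105 × 8 = 840
  C→Utica: 15 × 4 = 60
Total = 135 + 105 + 75 + 840 + 60 = 1215.

1215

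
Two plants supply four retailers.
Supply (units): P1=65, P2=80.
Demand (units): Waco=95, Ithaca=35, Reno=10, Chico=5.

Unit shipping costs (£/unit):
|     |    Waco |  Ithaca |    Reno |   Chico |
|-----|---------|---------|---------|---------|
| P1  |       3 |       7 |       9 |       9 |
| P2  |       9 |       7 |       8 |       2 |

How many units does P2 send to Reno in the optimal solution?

Optimal shipments:
  P1 to Waco: 65 × £3 = £195
  P2 to Waco: 30 × £9 = £270
  P2 to Ithaca: 35 × £7 = £245
  P2 to Reno: 10 × £8 = £80
  P2 to Chico: 5 × £2 = £10
Total cost = £800.
So P2→Reno carries 10 units.

10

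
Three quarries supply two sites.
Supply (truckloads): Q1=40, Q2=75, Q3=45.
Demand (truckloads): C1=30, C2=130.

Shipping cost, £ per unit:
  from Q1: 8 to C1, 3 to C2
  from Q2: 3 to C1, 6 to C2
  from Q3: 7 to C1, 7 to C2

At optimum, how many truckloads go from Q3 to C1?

0

The minimum-cost plan:
  Q1->C2: 40 × £3 = £120
  Q2->C1: 30 × £3 = £90
  Q2->C2: 45 × £6 = £270
  Q3->C2: 45 × £7 = £315
Total cost = £795.
The route Q3→C1 is not used.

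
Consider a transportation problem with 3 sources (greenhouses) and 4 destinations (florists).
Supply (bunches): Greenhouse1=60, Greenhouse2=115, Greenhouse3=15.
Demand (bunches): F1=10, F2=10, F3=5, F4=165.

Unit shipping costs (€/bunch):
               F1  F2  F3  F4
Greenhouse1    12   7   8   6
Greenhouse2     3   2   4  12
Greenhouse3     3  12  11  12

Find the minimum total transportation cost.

One minimum-cost allocation:
  Greenhouse1->F4: 60 bunches
  Greenhouse2->F2: 10 bunches
  Greenhouse2->F3: 5 bunches
  Greenhouse2->F4: 100 bunches
  Greenhouse3->F1: 10 bunches
  Greenhouse3->F4: 5 bunches
Total cost = €1690.

1690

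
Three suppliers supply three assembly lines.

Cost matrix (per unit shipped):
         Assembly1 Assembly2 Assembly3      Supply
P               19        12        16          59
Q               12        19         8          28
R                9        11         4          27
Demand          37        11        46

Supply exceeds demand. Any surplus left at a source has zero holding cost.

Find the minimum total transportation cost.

Optimal allocation:
  P->Assembly1: 28 × 19 = 532
  P->Assembly2: 11 × 12 = 132
  Q->Assembly1: 9 × 12 = 108
  Q->Assembly3: 19 × 8 = 152
  R->Assembly3: 27 × 4 = 108
Total = 532 + 132 + 108 + 152 + 108 = 1032.

1032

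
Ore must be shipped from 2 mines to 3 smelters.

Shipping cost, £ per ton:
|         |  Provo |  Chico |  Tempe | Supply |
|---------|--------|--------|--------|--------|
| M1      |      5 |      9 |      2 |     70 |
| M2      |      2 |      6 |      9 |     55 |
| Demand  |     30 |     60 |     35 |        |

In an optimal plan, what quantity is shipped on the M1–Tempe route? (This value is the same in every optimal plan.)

The minimum-cost plan:
  M1–Provo: 30 × £5 = £150
  M1–Chico: 5 × £9 = £45
  M1–Tempe: 35 × £2 = £70
  M2–Chico: 55 × £6 = £330
Total cost = £595.
So M1→Tempe carries 35 tons.

35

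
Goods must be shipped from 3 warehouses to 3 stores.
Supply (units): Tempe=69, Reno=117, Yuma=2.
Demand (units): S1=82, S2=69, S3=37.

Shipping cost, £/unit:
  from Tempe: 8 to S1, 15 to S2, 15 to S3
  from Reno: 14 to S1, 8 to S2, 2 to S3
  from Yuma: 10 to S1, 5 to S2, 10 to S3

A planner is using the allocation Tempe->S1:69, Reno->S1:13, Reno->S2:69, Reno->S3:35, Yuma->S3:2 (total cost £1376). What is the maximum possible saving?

24

Current plan cost = 69·8 + 13·14 + 69·8 + 35·2 + 2·10 = £1376.
Optimal plan:
  Tempe→S1: 69 × £8 = £552
  Reno→S1: 11 × £14 = £154
  Reno→S2: 69 × £8 = £552
  Reno→S3: 37 × £2 = £74
  Yuma→S1: 2 × £10 = £20
Optimal cost = £1352.
Saving = 1376 − 1352 = £24.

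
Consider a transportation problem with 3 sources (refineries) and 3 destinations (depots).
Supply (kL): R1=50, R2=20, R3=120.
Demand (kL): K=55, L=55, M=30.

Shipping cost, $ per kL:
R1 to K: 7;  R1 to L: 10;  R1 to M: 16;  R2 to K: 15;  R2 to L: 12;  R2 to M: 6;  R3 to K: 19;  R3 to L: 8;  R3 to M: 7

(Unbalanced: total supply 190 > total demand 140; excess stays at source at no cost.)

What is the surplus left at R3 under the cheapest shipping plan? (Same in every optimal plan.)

50

An optimal plan:
  R1 to K: 50 × $7 = $350
  R2 to K: 5 × $15 = $75
  R2 to M: 15 × $6 = $90
  R3 to L: 55 × $8 = $440
  R3 to M: 15 × $7 = $105
Total cost = $1060.
R3 ships 70 of its 120, leaving 50.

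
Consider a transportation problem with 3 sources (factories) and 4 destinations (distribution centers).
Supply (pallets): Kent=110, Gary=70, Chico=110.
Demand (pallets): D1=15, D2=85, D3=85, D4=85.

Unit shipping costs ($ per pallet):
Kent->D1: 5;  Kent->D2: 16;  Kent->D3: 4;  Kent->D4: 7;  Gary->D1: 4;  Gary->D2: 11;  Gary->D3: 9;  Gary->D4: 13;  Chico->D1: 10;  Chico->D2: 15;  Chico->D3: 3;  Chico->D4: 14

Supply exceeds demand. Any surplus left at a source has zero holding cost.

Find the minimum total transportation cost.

One minimum-cost allocation:
  Kent to D1: 15 × $5 = $75
  Kent to D4: 85 × $7 = $595
  Gary to D2: 70 × $11 = $770
  Chico to D2: 15 × $15 = $225
  Chico to D3: 85 × $3 = $255
Total = 75 + 595 + 770 + 225 + 255 = $1920.
(Supply check: Kent ships 100; Gary ships 70; Chico ships 100.)

1920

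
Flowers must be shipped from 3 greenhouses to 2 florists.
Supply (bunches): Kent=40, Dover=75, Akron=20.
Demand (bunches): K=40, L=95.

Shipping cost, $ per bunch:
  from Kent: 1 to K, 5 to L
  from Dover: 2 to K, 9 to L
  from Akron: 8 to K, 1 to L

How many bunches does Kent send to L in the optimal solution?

Optimal shipments:
  Kent→L: 40 × $5 = $200
  Dover→K: 40 × $2 = $80
  Dover→L: 35 × $9 = $315
  Akron→L: 20 × $1 = $20
Total cost = $615.
So Kent→L carries 40 bunches.

40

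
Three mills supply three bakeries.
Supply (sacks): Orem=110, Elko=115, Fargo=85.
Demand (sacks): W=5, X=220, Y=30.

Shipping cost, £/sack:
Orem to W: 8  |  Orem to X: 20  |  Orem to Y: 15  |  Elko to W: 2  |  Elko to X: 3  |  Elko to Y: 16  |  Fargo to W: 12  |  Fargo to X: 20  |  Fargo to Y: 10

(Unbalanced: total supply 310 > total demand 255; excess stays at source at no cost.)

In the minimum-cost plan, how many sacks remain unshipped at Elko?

An optimal plan:
  Orem–W: 5 × £8 = £40
  Orem–X: 105 × £20 = £2100
  Elko–X: 115 × £3 = £345
  Fargo–Y: 30 × £10 = £300
Total cost = £2785.
Elko ships 115 of its 115, leaving 0.

0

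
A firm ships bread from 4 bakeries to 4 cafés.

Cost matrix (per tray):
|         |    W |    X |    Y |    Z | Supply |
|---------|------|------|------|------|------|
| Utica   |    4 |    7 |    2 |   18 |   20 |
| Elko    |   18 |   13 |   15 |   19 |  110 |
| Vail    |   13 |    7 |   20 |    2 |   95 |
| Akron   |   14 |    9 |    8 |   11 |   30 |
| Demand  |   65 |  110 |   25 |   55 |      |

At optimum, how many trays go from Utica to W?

Solving gives:
  Utica–W: 20 × 4 = 80
  Elko–W: 45 × 18 = 810
  Elko–X: 65 × 13 = 845
  Vail–X: 40 × 7 = 280
  Vail–Z: 55 × 2 = 110
  Akron–X: 5 × 9 = 45
  Akron–Y: 25 × 8 = 200
Total cost = 2370.
So Utica→W carries 20 trays.

20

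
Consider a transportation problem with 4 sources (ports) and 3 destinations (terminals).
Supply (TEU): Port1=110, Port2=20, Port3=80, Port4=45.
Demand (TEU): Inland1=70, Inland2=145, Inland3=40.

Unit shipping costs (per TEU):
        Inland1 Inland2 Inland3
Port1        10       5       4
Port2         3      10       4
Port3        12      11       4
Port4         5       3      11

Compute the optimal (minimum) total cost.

1405

One minimum-cost allocation:
  Port1→Inland2: 110 × 5 = 550
  Port2→Inland1: 20 × 3 = 60
  Port3→Inland1: 40 × 12 = 480
  Port3→Inland3: 40 × 4 = 160
  Port4→Inland1: 10 × 5 = 50
  Port4→Inland2: 35 × 3 = 105
Total = 550 + 60 + 480 + 160 + 50 + 105 = 1405.
(Supply check: Port1 ships 110; Port2 ships 20; Port3 ships 80; Port4 ships 45.)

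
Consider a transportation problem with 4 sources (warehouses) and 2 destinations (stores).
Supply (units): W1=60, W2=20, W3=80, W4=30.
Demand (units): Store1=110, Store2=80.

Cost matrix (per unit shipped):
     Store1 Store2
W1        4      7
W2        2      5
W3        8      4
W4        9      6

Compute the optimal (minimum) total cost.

870

One minimum-cost allocation:
  W1–Store1: 60 × 4 = 240
  W2–Store1: 20 × 2 = 40
  W3–Store2: 80 × 4 = 320
  W4–Store1: 30 × 9 = 270
Total = 240 + 40 + 320 + 270 = 870.
(Supply check: W1 ships 60; W2 ships 20; W3 ships 80; W4 ships 30.)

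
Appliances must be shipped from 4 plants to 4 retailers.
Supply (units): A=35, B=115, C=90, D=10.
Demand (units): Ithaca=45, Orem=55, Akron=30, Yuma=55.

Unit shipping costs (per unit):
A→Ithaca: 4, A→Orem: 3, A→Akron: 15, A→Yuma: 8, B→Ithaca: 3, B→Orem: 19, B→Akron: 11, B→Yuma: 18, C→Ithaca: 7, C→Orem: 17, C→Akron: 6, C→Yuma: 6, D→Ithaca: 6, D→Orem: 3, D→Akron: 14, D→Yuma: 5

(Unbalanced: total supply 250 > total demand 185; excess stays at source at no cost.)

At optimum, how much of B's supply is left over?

Minimum-cost shipments:
  A–Orem: 35 × 3 = 105
  B–Ithaca: 45 × 3 = 135
  B–Orem: 5 × 19 = 95
  C–Orem: 5 × 17 = 85
  C–Akron: 30 × 6 = 180
  C–Yuma: 55 × 6 = 330
  D–Orem: 10 × 3 = 30
Total cost = 960.
B ships 50 of its 115, leaving 65.

65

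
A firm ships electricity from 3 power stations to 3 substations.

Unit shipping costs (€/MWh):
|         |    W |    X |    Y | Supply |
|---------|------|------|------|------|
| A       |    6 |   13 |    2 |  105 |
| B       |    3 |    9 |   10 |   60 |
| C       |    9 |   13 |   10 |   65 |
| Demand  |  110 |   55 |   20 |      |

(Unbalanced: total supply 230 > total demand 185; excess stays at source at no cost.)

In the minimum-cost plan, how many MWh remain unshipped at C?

45

Minimum-cost shipments:
  A–W: 85 MWh
  A–Y: 20 MWh
  B–W: 25 MWh
  B–X: 35 MWh
  C–X: 20 MWh
Total cost = €1200.
C ships 20 of its 65, leaving 45.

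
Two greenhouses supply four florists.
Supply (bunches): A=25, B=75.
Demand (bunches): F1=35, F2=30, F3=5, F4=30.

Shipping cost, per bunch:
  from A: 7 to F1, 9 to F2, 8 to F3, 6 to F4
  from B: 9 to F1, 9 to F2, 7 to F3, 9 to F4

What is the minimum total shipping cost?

An optimal shipping plan:
  A->F4: 25 × 6 = 150
  B->F1: 35 × 9 = 315
  B->F2: 30 × 9 = 270
  B->F3: 5 × 7 = 35
  B->F4: 5 × 9 = 45
Total = 150 + 315 + 270 + 35 + 45 = 815.

815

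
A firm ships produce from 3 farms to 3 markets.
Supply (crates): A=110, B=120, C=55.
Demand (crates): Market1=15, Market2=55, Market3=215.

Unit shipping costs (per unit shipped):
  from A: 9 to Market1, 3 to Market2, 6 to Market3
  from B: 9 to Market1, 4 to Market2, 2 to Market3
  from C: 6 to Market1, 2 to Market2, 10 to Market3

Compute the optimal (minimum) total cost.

1025

One minimum-cost allocation:
  A to Market2: 15 crates
  A to Market3: 95 crates
  B to Market3: 120 crates
  C to Market1: 15 crates
  C to Market2: 40 crates
Total cost = 1025.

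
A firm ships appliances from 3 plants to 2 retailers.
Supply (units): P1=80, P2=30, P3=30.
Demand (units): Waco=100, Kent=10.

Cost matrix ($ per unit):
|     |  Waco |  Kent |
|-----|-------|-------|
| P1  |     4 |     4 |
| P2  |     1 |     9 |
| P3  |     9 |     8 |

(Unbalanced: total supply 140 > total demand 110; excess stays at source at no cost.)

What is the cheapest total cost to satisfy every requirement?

350

One minimum-cost allocation:
  P1 to Waco: 70 × $4 = $280
  P1 to Kent: 10 × $4 = $40
  P2 to Waco: 30 × $1 = $30
Total = 280 + 40 + 30 = $350.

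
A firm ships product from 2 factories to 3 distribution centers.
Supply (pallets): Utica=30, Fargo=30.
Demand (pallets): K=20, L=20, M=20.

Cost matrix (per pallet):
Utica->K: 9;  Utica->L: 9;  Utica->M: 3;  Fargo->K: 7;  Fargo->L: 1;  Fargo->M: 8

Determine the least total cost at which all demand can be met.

240

Optimal allocation:
  Utica→K: 10 × 9 = 90
  Utica→M: 20 × 3 = 60
  Fargo→K: 10 × 7 = 70
  Fargo→L: 20 × 1 = 20
Total = 90 + 60 + 70 + 20 = 240.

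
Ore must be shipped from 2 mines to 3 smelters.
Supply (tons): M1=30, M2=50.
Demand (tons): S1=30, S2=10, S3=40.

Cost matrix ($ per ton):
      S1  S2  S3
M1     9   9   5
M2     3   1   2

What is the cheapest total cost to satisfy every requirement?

An optimal shipping plan:
  M1 to S3: 30 × $5 = $150
  M2 to S1: 30 × $3 = $90
  M2 to S2: 10 × $1 = $10
  M2 to S3: 10 × $2 = $20
Total = 150 + 90 + 10 + 20 = $270.
(Supply check: M1 ships 30; M2 ships 50.)

270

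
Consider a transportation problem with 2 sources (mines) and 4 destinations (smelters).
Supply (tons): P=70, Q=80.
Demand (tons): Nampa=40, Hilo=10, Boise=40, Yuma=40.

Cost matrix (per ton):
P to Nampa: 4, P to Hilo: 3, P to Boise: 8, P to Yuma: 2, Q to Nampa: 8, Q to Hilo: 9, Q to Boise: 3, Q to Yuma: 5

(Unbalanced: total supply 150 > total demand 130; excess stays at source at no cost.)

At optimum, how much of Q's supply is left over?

20

An optimal plan:
  P→Nampa: 40 tons
  P→Hilo: 10 tons
  P→Yuma: 20 tons
  Q→Boise: 40 tons
  Q→Yuma: 20 tons
Total cost = 450.
Q ships 60 of its 80, leaving 20.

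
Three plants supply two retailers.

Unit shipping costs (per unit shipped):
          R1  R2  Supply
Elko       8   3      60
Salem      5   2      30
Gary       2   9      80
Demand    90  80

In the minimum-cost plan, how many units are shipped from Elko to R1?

Optimal shipments:
  Elko→R2: 60 × 3 = 180
  Salem→R1: 10 × 5 = 50
  Salem→R2: 20 × 2 = 40
  Gary→R1: 80 × 2 = 160
Total cost = 430.
The route Elko→R1 is not used.

0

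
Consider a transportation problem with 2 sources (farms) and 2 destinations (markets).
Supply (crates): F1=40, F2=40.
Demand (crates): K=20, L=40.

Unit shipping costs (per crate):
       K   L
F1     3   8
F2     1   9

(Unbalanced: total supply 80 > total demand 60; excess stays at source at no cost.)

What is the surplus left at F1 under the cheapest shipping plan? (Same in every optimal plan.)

0

Minimum-cost shipments:
  F1->L: 40 crates
  F2->K: 20 crates
Total cost = 340.
F1 ships 40 of its 40, leaving 0.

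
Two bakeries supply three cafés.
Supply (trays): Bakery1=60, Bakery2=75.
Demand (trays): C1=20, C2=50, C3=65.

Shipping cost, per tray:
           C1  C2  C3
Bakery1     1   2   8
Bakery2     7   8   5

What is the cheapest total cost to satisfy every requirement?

505

An optimal shipping plan:
  Bakery1 to C1: 20 trays
  Bakery1 to C2: 40 trays
  Bakery2 to C2: 10 trays
  Bakery2 to C3: 65 trays
Total cost = 505.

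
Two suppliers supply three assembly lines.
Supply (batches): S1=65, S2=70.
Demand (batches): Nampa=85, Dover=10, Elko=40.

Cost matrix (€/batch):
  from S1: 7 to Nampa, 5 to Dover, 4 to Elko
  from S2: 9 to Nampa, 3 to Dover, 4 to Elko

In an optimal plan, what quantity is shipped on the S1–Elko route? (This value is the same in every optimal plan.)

Optimal shipments:
  S1→Nampa: 65 batches
  S2→Nampa: 20 batches
  S2→Dover: 10 batches
  S2→Elko: 40 batches
Total cost = €825.
The route S1→Elko is not used.

0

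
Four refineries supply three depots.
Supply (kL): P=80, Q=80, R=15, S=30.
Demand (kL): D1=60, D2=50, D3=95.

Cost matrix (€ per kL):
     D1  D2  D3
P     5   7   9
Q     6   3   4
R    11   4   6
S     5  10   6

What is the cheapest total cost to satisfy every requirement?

985

Optimal allocation:
  P to D1: 60 kL
  P to D2: 20 kL
  Q to D2: 15 kL
  Q to D3: 65 kL
  R to D2: 15 kL
  S to D3: 30 kL
Total cost = €985.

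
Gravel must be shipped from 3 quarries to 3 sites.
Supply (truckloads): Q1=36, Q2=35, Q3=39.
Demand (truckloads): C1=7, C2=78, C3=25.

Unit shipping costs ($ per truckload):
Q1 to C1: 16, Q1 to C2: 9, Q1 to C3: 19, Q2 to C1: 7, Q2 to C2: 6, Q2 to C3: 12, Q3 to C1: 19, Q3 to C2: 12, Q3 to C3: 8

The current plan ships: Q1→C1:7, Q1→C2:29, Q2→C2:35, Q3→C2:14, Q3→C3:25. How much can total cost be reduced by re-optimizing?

Current plan cost = 7·16 + 29·9 + 35·6 + 14·12 + 25·8 = $951.
Optimal plan:
  Q1→C2: 36 × $9 = $324
  Q2→C1: 7 × $7 = $49
  Q2→C2: 28 × $6 = $168
  Q3→C2: 14 × $12 = $168
  Q3→C3: 25 × $8 = $200
Optimal cost = $909.
Saving = 951 − 909 = $42.

42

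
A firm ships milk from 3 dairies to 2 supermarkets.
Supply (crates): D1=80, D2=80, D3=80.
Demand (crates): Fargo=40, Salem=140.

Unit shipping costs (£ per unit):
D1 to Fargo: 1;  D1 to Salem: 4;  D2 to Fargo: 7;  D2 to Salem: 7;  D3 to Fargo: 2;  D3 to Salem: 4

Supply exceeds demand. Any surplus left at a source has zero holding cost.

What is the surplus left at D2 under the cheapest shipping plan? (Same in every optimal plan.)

An optimal plan:
  D1→Fargo: 40 crates
  D1→Salem: 40 crates
  D2→Salem: 20 crates
  D3→Salem: 80 crates
Total cost = £660.
D2 ships 20 of its 80, leaving 60.

60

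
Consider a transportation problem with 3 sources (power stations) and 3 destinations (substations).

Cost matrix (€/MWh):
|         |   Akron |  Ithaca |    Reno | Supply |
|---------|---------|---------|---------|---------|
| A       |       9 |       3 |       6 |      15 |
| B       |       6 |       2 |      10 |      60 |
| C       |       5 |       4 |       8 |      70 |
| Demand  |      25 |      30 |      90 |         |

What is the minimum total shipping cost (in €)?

910

One minimum-cost allocation:
  A->Reno: 15 MWh
  B->Akron: 25 MWh
  B->Ithaca: 30 MWh
  B->Reno: 5 MWh
  C->Reno: 70 MWh
Total cost = €910.
(Supply check: A ships 15; B ships 60; C ships 70.)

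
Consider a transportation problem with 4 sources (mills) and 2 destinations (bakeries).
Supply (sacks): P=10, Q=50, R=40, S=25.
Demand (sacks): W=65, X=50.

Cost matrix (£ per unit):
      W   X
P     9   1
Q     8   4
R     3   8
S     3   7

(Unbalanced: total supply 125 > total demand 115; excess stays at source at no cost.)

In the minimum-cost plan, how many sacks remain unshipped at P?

An optimal plan:
  P->X: 10 sacks
  Q->X: 40 sacks
  R->W: 40 sacks
  S->W: 25 sacks
Total cost = £365.
P ships 10 of its 10, leaving 0.

0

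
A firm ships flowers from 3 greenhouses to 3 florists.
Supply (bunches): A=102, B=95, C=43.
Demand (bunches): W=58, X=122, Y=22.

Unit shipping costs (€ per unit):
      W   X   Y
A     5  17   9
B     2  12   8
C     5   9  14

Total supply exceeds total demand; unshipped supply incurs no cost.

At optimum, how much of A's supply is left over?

Minimum-cost shipments:
  A–W: 42 × €5 = €210
  A–Y: 22 × €9 = €198
  B–W: 16 × €2 = €32
  B–X: 79 × €12 = €948
  C–X: 43 × €9 = €387
Total cost = €1775.
A ships 64 of its 102, leaving 38.

38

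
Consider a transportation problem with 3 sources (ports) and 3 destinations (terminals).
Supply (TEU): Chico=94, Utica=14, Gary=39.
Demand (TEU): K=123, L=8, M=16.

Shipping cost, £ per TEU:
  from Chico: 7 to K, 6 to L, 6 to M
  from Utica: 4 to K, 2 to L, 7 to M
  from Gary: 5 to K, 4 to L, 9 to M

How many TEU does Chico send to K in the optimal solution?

The minimum-cost plan:
  Chico–K: 78 × £7 = £546
  Chico–M: 16 × £6 = £96
  Utica–K: 6 × £4 = £24
  Utica–L: 8 × £2 = £16
  Gary–K: 39 × £5 = £195
Total cost = £877.
So Chico→K carries 78 TEU.

78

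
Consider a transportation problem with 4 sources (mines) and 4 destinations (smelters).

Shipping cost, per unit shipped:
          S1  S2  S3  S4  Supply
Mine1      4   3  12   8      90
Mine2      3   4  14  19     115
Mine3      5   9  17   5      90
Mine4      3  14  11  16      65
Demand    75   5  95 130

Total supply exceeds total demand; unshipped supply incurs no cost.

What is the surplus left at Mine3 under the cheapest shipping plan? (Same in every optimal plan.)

Minimum-cost shipments:
  Mine1→S2: 5 × 3 = 15
  Mine1→S3: 30 × 12 = 360
  Mine1→S4: 40 × 8 = 320
  Mine2→S1: 75 × 3 = 225
  Mine3→S4: 90 × 5 = 450
  Mine4→S3: 65 × 11 = 715
Total cost = 2085.
Mine3 ships 90 of its 90, leaving 0.

0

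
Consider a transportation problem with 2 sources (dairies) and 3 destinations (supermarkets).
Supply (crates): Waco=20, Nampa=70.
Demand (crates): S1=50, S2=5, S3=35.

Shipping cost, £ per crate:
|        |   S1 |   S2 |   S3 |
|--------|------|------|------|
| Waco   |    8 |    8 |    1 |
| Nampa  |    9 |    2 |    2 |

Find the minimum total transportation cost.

An optimal shipping plan:
  Waco→S1: 20 × £8 = £160
  Nampa→S1: 30 × £9 = £270
  Nampa→S2: 5 × £2 = £10
  Nampa→S3: 35 × £2 = £70
Total = 160 + 270 + 10 + 70 = £510.

510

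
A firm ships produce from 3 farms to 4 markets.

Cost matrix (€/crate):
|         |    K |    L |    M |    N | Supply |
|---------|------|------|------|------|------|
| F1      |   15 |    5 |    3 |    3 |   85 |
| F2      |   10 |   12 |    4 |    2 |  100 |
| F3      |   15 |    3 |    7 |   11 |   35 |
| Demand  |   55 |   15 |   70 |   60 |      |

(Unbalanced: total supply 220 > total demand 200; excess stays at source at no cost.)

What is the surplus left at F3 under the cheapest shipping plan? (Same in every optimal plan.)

20

An optimal plan:
  F1→M: 70 × €3 = €210
  F1→N: 15 × €3 = €45
  F2→K: 55 × €10 = €550
  F2→N: 45 × €2 = €90
  F3→L: 15 × €3 = €45
Total cost = €940.
F3 ships 15 of its 35, leaving 20.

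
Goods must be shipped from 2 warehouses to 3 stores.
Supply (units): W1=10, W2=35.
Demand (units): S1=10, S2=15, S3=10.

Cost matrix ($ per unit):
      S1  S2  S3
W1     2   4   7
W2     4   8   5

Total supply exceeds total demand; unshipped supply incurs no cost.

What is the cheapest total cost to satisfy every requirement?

170

An optimal shipping plan:
  W1→S2: 10 × $4 = $40
  W2→S1: 10 × $4 = $40
  W2→S2: 5 × $8 = $40
  W2→S3: 10 × $5 = $50
Total = 40 + 40 + 40 + 50 = $170.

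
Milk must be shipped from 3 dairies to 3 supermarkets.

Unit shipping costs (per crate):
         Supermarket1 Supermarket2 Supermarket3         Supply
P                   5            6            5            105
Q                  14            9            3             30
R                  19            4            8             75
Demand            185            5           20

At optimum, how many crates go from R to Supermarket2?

Solving gives:
  P to Supermarket1: 105 crates
  Q to Supermarket1: 10 crates
  Q to Supermarket3: 20 crates
  R to Supermarket1: 70 crates
  R to Supermarket2: 5 crates
Total cost = 2075.
So R→Supermarket2 carries 5 crates.

5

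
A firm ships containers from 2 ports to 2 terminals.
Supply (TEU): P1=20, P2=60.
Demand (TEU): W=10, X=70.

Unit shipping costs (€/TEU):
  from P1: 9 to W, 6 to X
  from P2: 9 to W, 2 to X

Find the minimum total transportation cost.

An optimal shipping plan:
  P1 to W: 10 TEU
  P1 to X: 10 TEU
  P2 to X: 60 TEU
Total cost = €270.

270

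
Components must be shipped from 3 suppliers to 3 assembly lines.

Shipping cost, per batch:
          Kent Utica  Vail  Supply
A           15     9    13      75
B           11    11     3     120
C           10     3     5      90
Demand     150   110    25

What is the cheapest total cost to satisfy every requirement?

A cheapest plan:
  A–Kent: 55 batches
  A–Utica: 20 batches
  B–Kent: 95 batches
  B–Vail: 25 batches
  C–Utica: 90 batches
Total cost = 2395.

2395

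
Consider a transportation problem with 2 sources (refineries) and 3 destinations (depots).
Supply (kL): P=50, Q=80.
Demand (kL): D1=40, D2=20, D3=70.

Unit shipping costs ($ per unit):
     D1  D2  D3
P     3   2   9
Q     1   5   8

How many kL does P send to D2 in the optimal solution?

20

Optimal shipments:
  P–D2: 20 × $2 = $40
  P–D3: 30 × $9 = $270
  Q–D1: 40 × $1 = $40
  Q–D3: 40 × $8 = $320
Total cost = $670.
So P→D2 carries 20 kL.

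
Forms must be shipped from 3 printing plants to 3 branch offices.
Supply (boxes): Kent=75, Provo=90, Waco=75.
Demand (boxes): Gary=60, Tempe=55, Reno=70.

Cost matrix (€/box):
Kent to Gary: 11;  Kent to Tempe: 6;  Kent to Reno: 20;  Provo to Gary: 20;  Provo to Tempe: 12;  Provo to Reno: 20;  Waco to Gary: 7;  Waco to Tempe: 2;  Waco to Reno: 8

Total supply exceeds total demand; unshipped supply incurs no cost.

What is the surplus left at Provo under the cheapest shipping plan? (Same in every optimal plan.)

An optimal plan:
  Kent–Gary: 55 × €11 = €605
  Kent–Tempe: 20 × €6 = €120
  Provo–Tempe: 35 × €12 = €420
  Waco–Gary: 5 × €7 = €35
  Waco–Reno: 70 × €8 = €560
Total cost = €1740.
Provo ships 35 of its 90, leaving 55.

55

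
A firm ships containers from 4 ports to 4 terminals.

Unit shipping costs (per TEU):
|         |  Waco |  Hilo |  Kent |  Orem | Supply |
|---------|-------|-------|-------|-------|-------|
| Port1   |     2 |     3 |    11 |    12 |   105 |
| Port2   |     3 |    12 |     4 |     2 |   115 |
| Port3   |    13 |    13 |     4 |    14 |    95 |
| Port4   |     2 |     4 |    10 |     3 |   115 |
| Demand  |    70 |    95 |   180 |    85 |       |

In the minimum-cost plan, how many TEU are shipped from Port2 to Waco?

Optimal shipments:
  Port1→Waco: 10 × 2 = 20
  Port1→Hilo: 95 × 3 = 285
  Port2→Kent: 85 × 4 = 340
  Port2→Orem: 30 × 2 = 60
  Port3→Kent: 95 × 4 = 380
  Port4→Waco: 60 × 2 = 120
  Port4→Orem: 55 × 3 = 165
Total cost = 1370.
The route Port2→Waco is not used.

0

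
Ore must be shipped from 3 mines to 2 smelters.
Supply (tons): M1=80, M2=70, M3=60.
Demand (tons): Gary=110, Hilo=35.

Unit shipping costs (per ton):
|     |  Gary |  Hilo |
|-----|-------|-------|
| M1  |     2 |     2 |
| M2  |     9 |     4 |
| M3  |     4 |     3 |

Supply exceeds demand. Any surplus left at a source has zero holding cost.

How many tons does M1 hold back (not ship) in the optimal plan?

An optimal plan:
  M1 to Gary: 80 × 2 = 160
  M2 to Hilo: 5 × 4 = 20
  M3 to Gary: 30 × 4 = 120
  M3 to Hilo: 30 × 3 = 90
Total cost = 390.
M1 ships 80 of its 80, leaving 0.

0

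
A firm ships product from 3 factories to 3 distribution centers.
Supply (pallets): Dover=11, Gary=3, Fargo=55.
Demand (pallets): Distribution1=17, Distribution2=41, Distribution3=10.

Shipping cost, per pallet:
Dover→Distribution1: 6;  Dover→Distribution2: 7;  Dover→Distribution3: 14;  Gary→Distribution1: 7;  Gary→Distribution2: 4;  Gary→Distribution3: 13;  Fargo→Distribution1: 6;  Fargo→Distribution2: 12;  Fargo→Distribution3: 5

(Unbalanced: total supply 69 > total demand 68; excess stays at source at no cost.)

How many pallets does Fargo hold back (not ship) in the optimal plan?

Minimum-cost shipments:
  Dover->Distribution2: 11 × 7 = 77
  Gary->Distribution2: 3 × 4 = 12
  Fargo->Distribution1: 17 × 6 = 102
  Fargo->Distribution2: 27 × 12 = 324
  Fargo->Distribution3: 10 × 5 = 50
Total cost = 565.
Fargo ships 54 of its 55, leaving 1.

1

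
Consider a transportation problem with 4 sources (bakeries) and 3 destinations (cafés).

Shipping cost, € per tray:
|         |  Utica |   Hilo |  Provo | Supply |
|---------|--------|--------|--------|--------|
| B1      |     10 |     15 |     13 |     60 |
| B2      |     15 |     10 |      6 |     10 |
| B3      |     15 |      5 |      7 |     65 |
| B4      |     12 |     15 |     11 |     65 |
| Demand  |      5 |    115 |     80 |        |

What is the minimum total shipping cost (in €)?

An optimal shipping plan:
  B1->Utica: 5 × €10 = €50
  B1->Hilo: 50 × €15 = €750
  B1->Provo: 5 × €13 = €65
  B2->Provo: 10 × €6 = €60
  B3->Hilo: 65 × €5 = €325
  B4->Provo: 65 × €11 = €715
Total = 50 + 750 + 65 + 60 + 325 + 715 = €1965.
(Supply check: B1 ships 60; B2 ships 10; B3 ships 65; B4 ships 65.)

1965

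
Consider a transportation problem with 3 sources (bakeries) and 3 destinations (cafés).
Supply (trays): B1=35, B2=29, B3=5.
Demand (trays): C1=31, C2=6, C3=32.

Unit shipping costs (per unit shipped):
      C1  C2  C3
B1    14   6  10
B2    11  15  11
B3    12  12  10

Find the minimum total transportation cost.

One minimum-cost allocation:
  B1→C2: 6 × 6 = 36
  B1→C3: 29 × 10 = 290
  B2→C1: 29 × 11 = 319
  B3→C1: 2 × 12 = 24
  B3→C3: 3 × 10 = 30
Total = 36 + 290 + 319 + 24 + 30 = 699.

699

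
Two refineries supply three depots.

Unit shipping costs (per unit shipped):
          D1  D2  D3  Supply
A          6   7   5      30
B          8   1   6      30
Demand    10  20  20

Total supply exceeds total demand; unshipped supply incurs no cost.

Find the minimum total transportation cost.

Optimal allocation:
  A->D1: 10 × 6 = 60
  A->D3: 20 × 5 = 100
  B->D2: 20 × 1 = 20
Total = 60 + 100 + 20 = 180.

180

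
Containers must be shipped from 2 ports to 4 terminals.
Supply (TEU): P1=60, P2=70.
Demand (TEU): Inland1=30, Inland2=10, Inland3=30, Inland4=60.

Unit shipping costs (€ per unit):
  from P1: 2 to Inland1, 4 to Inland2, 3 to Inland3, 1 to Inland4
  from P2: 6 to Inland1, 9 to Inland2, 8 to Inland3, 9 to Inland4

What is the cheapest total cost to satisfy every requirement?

An optimal shipping plan:
  P1–Inland4: 60 × €1 = €60
  P2–Inland1: 30 × €6 = €180
  P2–Inland2: 10 × €9 = €90
  P2–Inland3: 30 × €8 = €240
Total = 60 + 180 + 90 + 240 = €570.

570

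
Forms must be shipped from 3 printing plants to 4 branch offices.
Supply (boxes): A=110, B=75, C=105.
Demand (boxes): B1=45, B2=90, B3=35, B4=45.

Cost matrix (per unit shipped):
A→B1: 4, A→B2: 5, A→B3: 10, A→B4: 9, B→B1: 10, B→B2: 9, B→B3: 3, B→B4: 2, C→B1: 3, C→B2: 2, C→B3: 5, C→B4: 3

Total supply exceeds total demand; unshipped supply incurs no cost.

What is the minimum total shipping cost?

550

A cheapest plan:
  A→B1: 35 boxes
  B→B3: 35 boxes
  B→B4: 40 boxes
  C→B1: 10 boxes
  C→B2: 90 boxes
  C→B4: 5 boxes
Total cost = 550.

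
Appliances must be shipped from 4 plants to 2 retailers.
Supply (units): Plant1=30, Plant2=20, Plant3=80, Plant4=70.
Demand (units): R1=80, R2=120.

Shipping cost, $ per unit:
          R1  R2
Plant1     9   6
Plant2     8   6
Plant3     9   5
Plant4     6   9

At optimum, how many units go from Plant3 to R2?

80

Optimal shipments:
  Plant1→R2: 30 × $6 = $180
  Plant2→R1: 10 × $8 = $80
  Plant2→R2: 10 × $6 = $60
  Plant3→R2: 80 × $5 = $400
  Plant4→R1: 70 × $6 = $420
Total cost = $1140.
So Plant3→R2 carries 80 units.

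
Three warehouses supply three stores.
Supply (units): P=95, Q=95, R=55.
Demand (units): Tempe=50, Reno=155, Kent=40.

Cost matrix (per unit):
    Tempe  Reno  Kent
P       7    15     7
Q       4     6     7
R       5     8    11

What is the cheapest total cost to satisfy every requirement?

A cheapest plan:
  P to Tempe: 50 × 7 = 350
  P to Reno: 5 × 15 = 75
  P to Kent: 40 × 7 = 280
  Q to Reno: 95 × 6 = 570
  R to Reno: 55 × 8 = 440
Total = 350 + 75 + 280 + 570 + 440 = 1715.

1715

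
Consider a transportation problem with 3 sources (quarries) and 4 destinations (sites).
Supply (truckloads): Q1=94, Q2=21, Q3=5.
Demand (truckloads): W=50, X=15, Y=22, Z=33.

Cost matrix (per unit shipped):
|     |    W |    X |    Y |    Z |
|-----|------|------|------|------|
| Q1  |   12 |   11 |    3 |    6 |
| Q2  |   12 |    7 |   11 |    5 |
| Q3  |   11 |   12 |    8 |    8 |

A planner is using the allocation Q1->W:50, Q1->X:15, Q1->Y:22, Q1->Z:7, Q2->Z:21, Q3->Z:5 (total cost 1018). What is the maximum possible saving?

Current plan cost = 50·12 + 15·11 + 22·3 + 7·6 + 21·5 + 5·8 = 1018.
Optimal plan:
  Q1–W: 45 × 12 = 540
  Q1–Y: 22 × 3 = 66
  Q1–Z: 27 × 6 = 162
  Q2–X: 15 × 7 = 105
  Q2–Z: 6 × 5 = 30
  Q3–W: 5 × 11 = 55
Optimal cost = 958.
Saving = 1018 − 958 = 60.

60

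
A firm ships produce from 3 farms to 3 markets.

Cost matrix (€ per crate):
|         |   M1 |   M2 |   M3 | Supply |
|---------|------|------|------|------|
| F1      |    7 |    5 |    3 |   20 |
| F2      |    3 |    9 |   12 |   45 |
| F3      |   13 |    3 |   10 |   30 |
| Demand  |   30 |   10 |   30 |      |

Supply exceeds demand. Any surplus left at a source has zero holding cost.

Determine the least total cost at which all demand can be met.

280

One minimum-cost allocation:
  F1 to M3: 20 × €3 = €60
  F2 to M1: 30 × €3 = €90
  F3 to M2: 10 × €3 = €30
  F3 to M3: 10 × €10 = €100
Total = 60 + 90 + 30 + 100 = €280.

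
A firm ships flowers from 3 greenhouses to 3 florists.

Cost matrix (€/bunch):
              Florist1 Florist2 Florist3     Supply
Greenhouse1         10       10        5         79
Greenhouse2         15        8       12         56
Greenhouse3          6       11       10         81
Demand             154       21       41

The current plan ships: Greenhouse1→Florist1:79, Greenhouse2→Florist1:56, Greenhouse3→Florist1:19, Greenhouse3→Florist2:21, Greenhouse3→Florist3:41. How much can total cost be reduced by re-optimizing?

Current plan cost = 79·10 + 56·15 + 19·6 + 21·11 + 41·10 = €2385.
Optimal plan:
  Greenhouse1 to Florist1: 38 × €10 = €380
  Greenhouse1 to Florist3: 41 × €5 = €205
  Greenhouse2 to Florist1: 35 × €15 = €525
  Greenhouse2 to Florist2: 21 × €8 = €168
  Greenhouse3 to Florist1: 81 × €6 = €486
Optimal cost = €1764.
Saving = 2385 − 1764 = €621.

621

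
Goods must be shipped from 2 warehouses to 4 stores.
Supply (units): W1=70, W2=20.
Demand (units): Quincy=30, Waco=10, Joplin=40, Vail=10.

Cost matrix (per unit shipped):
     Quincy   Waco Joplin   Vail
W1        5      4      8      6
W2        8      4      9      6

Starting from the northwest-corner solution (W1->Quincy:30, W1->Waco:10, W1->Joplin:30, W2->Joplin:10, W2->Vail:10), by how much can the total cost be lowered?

10

Current plan cost = 30·5 + 10·4 + 30·8 + 10·9 + 10·6 = 580.
Optimal plan:
  W1–Quincy: 30 × 5 = 150
  W1–Joplin: 40 × 8 = 320
  W2–Waco: 10 × 4 = 40
  W2–Vail: 10 × 6 = 60
Optimal cost = 570.
Saving = 580 − 570 = 10.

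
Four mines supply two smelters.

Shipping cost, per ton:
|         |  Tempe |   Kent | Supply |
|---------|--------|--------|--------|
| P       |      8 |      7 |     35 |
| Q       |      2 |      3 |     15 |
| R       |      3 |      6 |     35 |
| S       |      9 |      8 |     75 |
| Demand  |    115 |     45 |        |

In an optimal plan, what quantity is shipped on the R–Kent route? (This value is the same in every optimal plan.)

0

Optimal shipments:
  P–Tempe: 35 × 8 = 280
  Q–Tempe: 15 × 2 = 30
  R–Tempe: 35 × 3 = 105
  S–Tempe: 30 × 9 = 270
  S–Kent: 45 × 8 = 360
Total cost = 1045.
The route R→Kent is not used.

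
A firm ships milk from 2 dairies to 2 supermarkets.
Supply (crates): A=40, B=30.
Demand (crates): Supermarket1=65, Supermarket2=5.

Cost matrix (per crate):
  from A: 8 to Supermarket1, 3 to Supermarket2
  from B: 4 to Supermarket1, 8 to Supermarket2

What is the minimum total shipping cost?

A cheapest plan:
  A–Supermarket1: 35 × 8 = 280
  A–Supermarket2: 5 × 3 = 15
  B–Supermarket1: 30 × 4 = 120
Total = 280 + 15 + 120 = 415.

415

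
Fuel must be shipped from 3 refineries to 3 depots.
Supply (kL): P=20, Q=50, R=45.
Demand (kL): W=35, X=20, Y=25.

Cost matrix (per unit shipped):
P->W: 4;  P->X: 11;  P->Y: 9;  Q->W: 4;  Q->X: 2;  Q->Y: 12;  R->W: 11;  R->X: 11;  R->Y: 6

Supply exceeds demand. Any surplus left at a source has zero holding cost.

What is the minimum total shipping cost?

330

One minimum-cost allocation:
  P to W: 5 × 4 = 20
  Q to W: 30 × 4 = 120
  Q to X: 20 × 2 = 40
  R to Y: 25 × 6 = 150
Total = 20 + 120 + 40 + 150 = 330.
(Supply check: P ships 5; Q ships 50; R ships 25.)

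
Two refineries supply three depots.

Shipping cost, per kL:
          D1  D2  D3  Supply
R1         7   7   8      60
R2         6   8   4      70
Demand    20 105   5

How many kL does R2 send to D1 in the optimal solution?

The minimum-cost plan:
  R1→D2: 60 × 7 = 420
  R2→D1: 20 × 6 = 120
  R2→D2: 45 × 8 = 360
  R2→D3: 5 × 4 = 20
Total cost = 920.
So R2→D1 carries 20 kL.

20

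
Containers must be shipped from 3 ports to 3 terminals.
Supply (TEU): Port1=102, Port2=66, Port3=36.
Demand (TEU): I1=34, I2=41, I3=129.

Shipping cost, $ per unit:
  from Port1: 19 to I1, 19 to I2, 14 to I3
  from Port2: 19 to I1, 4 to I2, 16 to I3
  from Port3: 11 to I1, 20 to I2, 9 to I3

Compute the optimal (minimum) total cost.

2384

Optimal allocation:
  Port1->I3: 102 TEU
  Port2->I2: 41 TEU
  Port2->I3: 25 TEU
  Port3->I1: 34 TEU
  Port3->I3: 2 TEU
Total cost = $2384.
(Supply check: Port1 ships 102; Port2 ships 66; Port3 ships 36.)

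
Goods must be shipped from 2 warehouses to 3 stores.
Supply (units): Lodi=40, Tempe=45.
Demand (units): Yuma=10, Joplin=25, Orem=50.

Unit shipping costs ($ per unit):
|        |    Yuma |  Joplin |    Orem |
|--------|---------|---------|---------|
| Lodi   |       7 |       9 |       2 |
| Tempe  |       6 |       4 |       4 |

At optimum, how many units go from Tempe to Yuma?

The minimum-cost plan:
  Lodi→Orem: 40 × $2 = $80
  Tempe→Yuma: 10 × $6 = $60
  Tempe→Joplin: 25 × $4 = $100
  Tempe→Orem: 10 × $4 = $40
Total cost = $280.
So Tempe→Yuma carries 10 units.

10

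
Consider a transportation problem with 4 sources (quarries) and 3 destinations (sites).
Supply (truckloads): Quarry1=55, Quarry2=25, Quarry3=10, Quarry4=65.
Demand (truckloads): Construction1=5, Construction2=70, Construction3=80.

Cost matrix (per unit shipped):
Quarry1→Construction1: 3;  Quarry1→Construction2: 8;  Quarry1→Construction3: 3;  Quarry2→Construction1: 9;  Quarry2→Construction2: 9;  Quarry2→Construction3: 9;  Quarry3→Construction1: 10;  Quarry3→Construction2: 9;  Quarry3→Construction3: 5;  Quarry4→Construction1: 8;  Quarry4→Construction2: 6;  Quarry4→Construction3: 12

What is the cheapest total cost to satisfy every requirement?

830

A cheapest plan:
  Quarry1–Construction1: 5 × 3 = 15
  Quarry1–Construction3: 50 × 3 = 150
  Quarry2–Construction2: 5 × 9 = 45
  Quarry2–Construction3: 20 × 9 = 180
  Quarry3–Construction3: 10 × 5 = 50
  Quarry4–Construction2: 65 × 6 = 390
Total = 15 + 150 + 45 + 180 + 50 + 390 = 830.
(Supply check: Quarry1 ships 55; Quarry2 ships 25; Quarry3 ships 10; Quarry4 ships 65.)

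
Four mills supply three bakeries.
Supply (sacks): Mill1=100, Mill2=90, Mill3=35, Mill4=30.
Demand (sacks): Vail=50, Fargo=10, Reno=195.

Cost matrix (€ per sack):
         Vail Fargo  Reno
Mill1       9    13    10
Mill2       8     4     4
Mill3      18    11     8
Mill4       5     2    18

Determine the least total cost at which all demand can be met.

1730

An optimal shipping plan:
  Mill1 to Vail: 30 sacks
  Mill1 to Reno: 70 sacks
  Mill2 to Reno: 90 sacks
  Mill3 to Reno: 35 sacks
  Mill4 to Vail: 20 sacks
  Mill4 to Fargo: 10 sacks
Total cost = €1730.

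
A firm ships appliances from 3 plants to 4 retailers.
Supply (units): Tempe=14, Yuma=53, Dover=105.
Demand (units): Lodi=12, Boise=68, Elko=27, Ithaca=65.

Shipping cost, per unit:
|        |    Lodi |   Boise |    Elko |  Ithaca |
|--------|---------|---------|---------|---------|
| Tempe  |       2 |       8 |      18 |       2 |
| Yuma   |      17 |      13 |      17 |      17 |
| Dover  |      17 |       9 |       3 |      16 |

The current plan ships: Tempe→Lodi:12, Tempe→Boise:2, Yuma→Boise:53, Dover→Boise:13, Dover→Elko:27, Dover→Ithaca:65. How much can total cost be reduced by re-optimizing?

Current plan cost = 12·2 + 2·8 + 53·13 + 13·9 + 27·3 + 65·16 = 1967.
Optimal plan:
  Tempe->Ithaca: 14 units
  Yuma->Lodi: 12 units
  Yuma->Ithaca: 41 units
  Dover->Boise: 68 units
  Dover->Elko: 27 units
  Dover->Ithaca: 10 units
Optimal cost = 1782.
Saving = 1967 − 1782 = 185.

185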